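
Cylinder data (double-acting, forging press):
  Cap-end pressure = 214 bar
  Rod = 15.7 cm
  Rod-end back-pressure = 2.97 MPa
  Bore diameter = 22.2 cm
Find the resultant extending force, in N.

F ≈ 7.71e5 N

Cap-side area A_cap = π/4 × (22.2 cm)² = 387.1 cm^2
Rod-side annular area A_ann = π/4 × (22.2² − 15.7²) = 193.5 cm^2
Net thrust = P_cap·A_cap − P_rod·A_ann = 8.283e5 N − 57460 N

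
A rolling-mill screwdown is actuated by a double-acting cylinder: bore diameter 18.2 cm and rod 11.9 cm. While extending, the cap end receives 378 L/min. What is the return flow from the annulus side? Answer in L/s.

Cap-side area A_cap = π/4 × (18.2 cm)² = 260.2 cm^2
Rod-side annular area A_ann = π/4 × (18.2² − 11.9²) = 148.9 cm^2
Piston speed v = Q_in/A_cap; rod-end outflow Q_out = v × A_ann = Q_in × A_ann/A_cap.

Q_out ≈ 3.61 L/s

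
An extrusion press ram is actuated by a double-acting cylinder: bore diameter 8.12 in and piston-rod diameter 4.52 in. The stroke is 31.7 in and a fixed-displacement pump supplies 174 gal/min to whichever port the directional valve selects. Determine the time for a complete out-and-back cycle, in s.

Cap-side area A_cap = π/4 × (8.12 in)² = 51.78 in^2
Rod-side annular area A_ann = π/4 × (8.12² − 4.52²) = 35.74 in^2
t_ext = A_cap·L/Q = 2.450 s
t_ret = A_ann·L/Q = 1.691 s
t_cycle = t_ext + t_ret

t ≈ 4.14 s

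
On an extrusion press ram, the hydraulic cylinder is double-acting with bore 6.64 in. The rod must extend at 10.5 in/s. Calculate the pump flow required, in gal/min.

Cap-side area A_cap = π/4 × (6.64 in)² = 34.63 in^2
Q = A × v

Q ≈ 94.4 gal/min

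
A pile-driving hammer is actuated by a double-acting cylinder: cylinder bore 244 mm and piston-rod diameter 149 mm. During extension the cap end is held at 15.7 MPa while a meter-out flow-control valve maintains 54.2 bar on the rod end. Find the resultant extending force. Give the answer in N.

F ≈ 5.75e5 N

Cap-side area A_cap = π/4 × (244 mm)² = 46760 mm^2
Rod-side annular area A_ann = π/4 × (244² − 149²) = 29320 mm^2
Net thrust = P_cap·A_cap − P_rod·A_ann = 7.341e5 N − 1.589e5 N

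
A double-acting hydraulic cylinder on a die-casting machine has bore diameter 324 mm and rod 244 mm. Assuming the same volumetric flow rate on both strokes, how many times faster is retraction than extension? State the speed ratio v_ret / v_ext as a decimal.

Cap-side area A_cap = π/4 × (324 mm)² = 82450 mm^2
Rod-side annular area A_ann = π/4 × (324² − 244²) = 35690 mm^2
For equal Q, v ∝ 1/A, so v_ret/v_ext = A_cap/A_ann.

v_ret/v_ext ≈ 2.31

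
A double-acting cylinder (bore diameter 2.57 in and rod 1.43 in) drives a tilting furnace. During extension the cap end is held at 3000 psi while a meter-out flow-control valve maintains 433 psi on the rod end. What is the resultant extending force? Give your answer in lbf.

F ≈ 14000 lbf

Cap-side area A_cap = π/4 × (2.57 in)² = 5.187 in^2
Rod-side annular area A_ann = π/4 × (2.57² − 1.43²) = 3.581 in^2
Net thrust = P_cap·A_cap − P_rod·A_ann = 15560 lbf − 1551 lbf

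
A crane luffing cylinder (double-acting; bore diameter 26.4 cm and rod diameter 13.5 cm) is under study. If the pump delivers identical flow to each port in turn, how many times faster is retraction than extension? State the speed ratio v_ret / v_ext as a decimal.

v_ret/v_ext ≈ 1.35

Cap-side area A_cap = π/4 × (26.4 cm)² = 547.4 cm^2
Rod-side annular area A_ann = π/4 × (26.4² − 13.5²) = 404.3 cm^2
For equal Q, v ∝ 1/A, so v_ret/v_ext = A_cap/A_ann.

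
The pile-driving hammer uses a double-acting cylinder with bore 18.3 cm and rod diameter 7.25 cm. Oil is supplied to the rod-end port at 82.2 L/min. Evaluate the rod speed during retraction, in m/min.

Rod-side annular area A_ann = π/4 × (18.3² − 7.25²) = 221.7 cm^2
Flow into the rod-end port fills the annular volume.
v = Q / A

v ≈ 3.71 m/min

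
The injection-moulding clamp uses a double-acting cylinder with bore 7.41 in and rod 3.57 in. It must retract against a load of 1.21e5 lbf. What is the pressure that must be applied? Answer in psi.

P ≈ 3650 psi

Rod-side annular area A_ann = π/4 × (7.41² − 3.57²) = 33.11 in^2
Retraction: pressure acts on the annular area.
P = F / A = 1.21e5 lbf / A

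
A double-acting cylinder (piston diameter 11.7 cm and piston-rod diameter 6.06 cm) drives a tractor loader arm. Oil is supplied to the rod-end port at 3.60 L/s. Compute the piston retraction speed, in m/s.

Rod-side annular area A_ann = π/4 × (11.7² − 6.06²) = 78.67 cm^2
Flow into the rod-end port fills the annular volume.
v = Q / A

v ≈ 0.458 m/s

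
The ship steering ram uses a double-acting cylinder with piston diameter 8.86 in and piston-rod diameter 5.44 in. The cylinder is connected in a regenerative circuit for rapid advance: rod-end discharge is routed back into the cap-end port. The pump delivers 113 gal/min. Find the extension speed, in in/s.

In regeneration the rod-end outflow joins the pump flow into the cap end, so the net volume the pump must supply per unit advance equals the rod cross-section area.
Rod cross-section A_rod = π/4 × (5.44 in)² = 23.24 in^2
v = Q_pump / A_rod

v ≈ 18.7 in/s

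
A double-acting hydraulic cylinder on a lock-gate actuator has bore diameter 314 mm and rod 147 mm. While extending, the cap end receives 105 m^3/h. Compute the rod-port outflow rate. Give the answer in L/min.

Q_out ≈ 1370 L/min

Cap-side area A_cap = π/4 × (314 mm)² = 77440 mm^2
Rod-side annular area A_ann = π/4 × (314² − 147²) = 60470 mm^2
Piston speed v = Q_in/A_cap; rod-end outflow Q_out = v × A_ann = Q_in × A_ann/A_cap.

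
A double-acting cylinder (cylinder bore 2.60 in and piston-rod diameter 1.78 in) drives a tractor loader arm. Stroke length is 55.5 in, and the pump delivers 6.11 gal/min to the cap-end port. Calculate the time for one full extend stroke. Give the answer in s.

t ≈ 12.5 s

Cap-side area A_cap = π/4 × (2.60 in)² = 5.309 in^2
Swept volume V = A × L; t = V / Q = A·L / Q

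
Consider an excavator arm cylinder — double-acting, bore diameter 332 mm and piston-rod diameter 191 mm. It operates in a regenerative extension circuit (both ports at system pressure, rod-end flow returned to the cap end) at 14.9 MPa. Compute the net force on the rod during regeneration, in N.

With equal pressure on both faces, forces on the annular region cancel; the net push is pressure × rod cross-section.
Rod cross-section A_rod = π/4 × (191 mm)² = 28650 mm^2
F = P × A_rod

F ≈ 4.27e5 N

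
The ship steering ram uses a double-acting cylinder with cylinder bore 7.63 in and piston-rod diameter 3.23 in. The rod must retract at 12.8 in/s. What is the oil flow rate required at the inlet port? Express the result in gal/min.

Rod-side annular area A_ann = π/4 × (7.63² − 3.23²) = 37.53 in^2
Q = A × v

Q ≈ 125 gal/min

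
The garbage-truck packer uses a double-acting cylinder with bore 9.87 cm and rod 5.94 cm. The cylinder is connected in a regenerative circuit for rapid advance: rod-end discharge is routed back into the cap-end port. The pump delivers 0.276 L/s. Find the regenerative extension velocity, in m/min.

In regeneration the rod-end outflow joins the pump flow into the cap end, so the net volume the pump must supply per unit advance equals the rod cross-section area.
Rod cross-section A_rod = π/4 × (5.94 cm)² = 27.71 cm^2
v = Q_pump / A_rod

v ≈ 5.98 m/min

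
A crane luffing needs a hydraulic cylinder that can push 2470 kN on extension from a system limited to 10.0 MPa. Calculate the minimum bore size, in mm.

Extension force acts on the full piston face: F = P × (π/4)D².
D = √(4F / (πP)) = √(4 × 2470 kN / (π × 10.0 MPa))

D ≈ 561 mm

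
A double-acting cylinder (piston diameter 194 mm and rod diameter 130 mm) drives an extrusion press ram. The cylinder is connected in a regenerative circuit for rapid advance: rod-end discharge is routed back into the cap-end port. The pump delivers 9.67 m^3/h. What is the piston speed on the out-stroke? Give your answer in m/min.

v ≈ 12.1 m/min

In regeneration the rod-end outflow joins the pump flow into the cap end, so the net volume the pump must supply per unit advance equals the rod cross-section area.
Rod cross-section A_rod = π/4 × (130 mm)² = 13270 mm^2
v = Q_pump / A_rod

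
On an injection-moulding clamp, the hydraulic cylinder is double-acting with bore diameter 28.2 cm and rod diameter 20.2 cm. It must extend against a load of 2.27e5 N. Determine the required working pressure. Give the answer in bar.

Cap-side area A_cap = π/4 × (28.2 cm)² = 624.6 cm^2
P = F / A = 2.27e5 N / A

P ≈ 36.3 bar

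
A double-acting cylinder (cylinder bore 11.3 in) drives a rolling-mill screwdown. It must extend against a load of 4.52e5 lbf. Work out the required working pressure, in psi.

Cap-side area A_cap = π/4 × (11.3 in)² = 100.3 in^2
P = F / A = 4.52e5 lbf / A

P ≈ 4510 psi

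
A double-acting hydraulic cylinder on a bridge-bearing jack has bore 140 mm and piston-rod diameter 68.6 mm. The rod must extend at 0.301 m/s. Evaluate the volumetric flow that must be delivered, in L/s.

Q ≈ 4.63 L/s

Cap-side area A_cap = π/4 × (140 mm)² = 15390 mm^2
Q = A × v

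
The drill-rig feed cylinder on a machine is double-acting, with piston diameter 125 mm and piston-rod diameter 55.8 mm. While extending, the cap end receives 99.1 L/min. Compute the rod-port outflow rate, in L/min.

Cap-side area A_cap = π/4 × (125 mm)² = 12270 mm^2
Rod-side annular area A_ann = π/4 × (125² − 55.8²) = 9826 mm^2
Piston speed v = Q_in/A_cap; rod-end outflow Q_out = v × A_ann = Q_in × A_ann/A_cap.

Q_out ≈ 79.4 L/min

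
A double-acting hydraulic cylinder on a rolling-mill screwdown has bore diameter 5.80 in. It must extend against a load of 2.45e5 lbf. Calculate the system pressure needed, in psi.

P ≈ 9270 psi

Cap-side area A_cap = π/4 × (5.80 in)² = 26.42 in^2
P = F / A = 2.45e5 lbf / A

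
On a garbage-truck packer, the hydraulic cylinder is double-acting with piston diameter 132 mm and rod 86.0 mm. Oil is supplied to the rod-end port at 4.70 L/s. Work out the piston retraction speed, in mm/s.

v ≈ 597 mm/s

Rod-side annular area A_ann = π/4 × (132² − 86.0²) = 7876 mm^2
Flow into the rod-end port fills the annular volume.
v = Q / A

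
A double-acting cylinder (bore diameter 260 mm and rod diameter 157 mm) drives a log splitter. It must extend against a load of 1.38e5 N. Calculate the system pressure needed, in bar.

Cap-side area A_cap = π/4 × (260 mm)² = 53090 mm^2
P = F / A = 1.38e5 N / A

P ≈ 26.0 bar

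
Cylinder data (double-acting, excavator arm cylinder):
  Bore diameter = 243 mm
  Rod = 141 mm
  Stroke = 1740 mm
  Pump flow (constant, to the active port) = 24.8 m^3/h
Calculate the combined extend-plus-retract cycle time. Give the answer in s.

t ≈ 19.5 s

Cap-side area A_cap = π/4 × (243 mm)² = 46380 mm^2
Rod-side annular area A_ann = π/4 × (243² − 141²) = 30760 mm^2
t_ext = A_cap·L/Q = 11.71 s
t_ret = A_ann·L/Q = 7.770 s
t_cycle = t_ext + t_ret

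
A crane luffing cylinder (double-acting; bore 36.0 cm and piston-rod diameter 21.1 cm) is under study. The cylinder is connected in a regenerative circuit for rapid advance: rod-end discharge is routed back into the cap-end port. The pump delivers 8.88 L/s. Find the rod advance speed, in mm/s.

In regeneration the rod-end outflow joins the pump flow into the cap end, so the net volume the pump must supply per unit advance equals the rod cross-section area.
Rod cross-section A_rod = π/4 × (21.1 cm)² = 349.7 cm^2
v = Q_pump / A_rod

v ≈ 254 mm/s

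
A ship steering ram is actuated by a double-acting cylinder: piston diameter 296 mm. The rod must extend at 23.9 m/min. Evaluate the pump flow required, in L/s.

Cap-side area A_cap = π/4 × (296 mm)² = 68810 mm^2
Q = A × v

Q ≈ 27.4 L/s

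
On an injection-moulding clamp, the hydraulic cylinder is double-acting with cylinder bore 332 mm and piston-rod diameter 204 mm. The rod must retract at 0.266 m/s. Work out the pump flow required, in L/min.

Q ≈ 860 L/min

Rod-side annular area A_ann = π/4 × (332² − 204²) = 53880 mm^2
Q = A × v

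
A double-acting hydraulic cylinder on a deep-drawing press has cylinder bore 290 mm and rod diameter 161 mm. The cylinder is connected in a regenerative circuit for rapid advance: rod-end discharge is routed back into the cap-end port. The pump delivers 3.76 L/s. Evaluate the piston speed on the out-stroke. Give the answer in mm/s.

In regeneration the rod-end outflow joins the pump flow into the cap end, so the net volume the pump must supply per unit advance equals the rod cross-section area.
Rod cross-section A_rod = π/4 × (161 mm)² = 20360 mm^2
v = Q_pump / A_rod

v ≈ 185 mm/s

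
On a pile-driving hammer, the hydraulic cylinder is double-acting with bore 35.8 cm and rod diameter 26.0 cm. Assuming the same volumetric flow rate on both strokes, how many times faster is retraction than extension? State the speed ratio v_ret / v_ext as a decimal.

v_ret/v_ext ≈ 2.12

Cap-side area A_cap = π/4 × (35.8 cm)² = 1007 cm^2
Rod-side annular area A_ann = π/4 × (35.8² − 26.0²) = 475.7 cm^2
For equal Q, v ∝ 1/A, so v_ret/v_ext = A_cap/A_ann.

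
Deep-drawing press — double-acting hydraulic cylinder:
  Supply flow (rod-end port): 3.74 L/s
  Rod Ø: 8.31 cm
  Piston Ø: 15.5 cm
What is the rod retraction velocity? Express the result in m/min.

Rod-side annular area A_ann = π/4 × (15.5² − 8.31²) = 134.5 cm^2
Flow into the rod-end port fills the annular volume.
v = Q / A

v ≈ 16.7 m/min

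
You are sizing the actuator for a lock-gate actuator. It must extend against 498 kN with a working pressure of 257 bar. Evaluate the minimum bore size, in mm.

Extension force acts on the full piston face: F = P × (π/4)D².
D = √(4F / (πP)) = √(4 × 498 kN / (π × 257 bar))

D ≈ 157 mm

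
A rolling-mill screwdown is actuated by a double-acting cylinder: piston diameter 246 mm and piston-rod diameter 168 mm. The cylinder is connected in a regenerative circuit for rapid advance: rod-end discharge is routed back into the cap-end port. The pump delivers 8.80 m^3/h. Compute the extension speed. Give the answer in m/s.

In regeneration the rod-end outflow joins the pump flow into the cap end, so the net volume the pump must supply per unit advance equals the rod cross-section area.
Rod cross-section A_rod = π/4 × (168 mm)² = 22170 mm^2
v = Q_pump / A_rod

v ≈ 0.110 m/s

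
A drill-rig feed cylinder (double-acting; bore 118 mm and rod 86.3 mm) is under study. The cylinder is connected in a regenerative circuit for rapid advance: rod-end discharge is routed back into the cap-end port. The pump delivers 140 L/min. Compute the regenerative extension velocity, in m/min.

v ≈ 23.9 m/min

In regeneration the rod-end outflow joins the pump flow into the cap end, so the net volume the pump must supply per unit advance equals the rod cross-section area.
Rod cross-section A_rod = π/4 × (86.3 mm)² = 5849 mm^2
v = Q_pump / A_rod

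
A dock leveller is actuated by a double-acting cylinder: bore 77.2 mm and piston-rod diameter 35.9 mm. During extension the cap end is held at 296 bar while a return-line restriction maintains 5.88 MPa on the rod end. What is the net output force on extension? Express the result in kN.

Cap-side area A_cap = π/4 × (77.2 mm)² = 4681 mm^2
Rod-side annular area A_ann = π/4 × (77.2² − 35.9²) = 3669 mm^2
Net thrust = P_cap·A_cap − P_rod·A_ann = 138.6 kN − 21.57 kN

F ≈ 117 kN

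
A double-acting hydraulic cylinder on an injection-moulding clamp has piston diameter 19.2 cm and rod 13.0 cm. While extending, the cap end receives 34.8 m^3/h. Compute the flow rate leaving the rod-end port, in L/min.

Q_out ≈ 314 L/min

Cap-side area A_cap = π/4 × (19.2 cm)² = 289.5 cm^2
Rod-side annular area A_ann = π/4 × (19.2² − 13.0²) = 156.8 cm^2
Piston speed v = Q_in/A_cap; rod-end outflow Q_out = v × A_ann = Q_in × A_ann/A_cap.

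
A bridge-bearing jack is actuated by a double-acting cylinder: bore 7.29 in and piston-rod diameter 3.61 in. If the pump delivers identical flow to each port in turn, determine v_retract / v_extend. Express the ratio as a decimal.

v_ret/v_ext ≈ 1.32

Cap-side area A_cap = π/4 × (7.29 in)² = 41.74 in^2
Rod-side annular area A_ann = π/4 × (7.29² − 3.61²) = 31.50 in^2
For equal Q, v ∝ 1/A, so v_ret/v_ext = A_cap/A_ann.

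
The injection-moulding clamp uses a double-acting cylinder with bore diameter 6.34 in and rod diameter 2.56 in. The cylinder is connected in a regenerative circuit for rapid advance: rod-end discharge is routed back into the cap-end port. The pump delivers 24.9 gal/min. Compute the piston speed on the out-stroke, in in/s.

v ≈ 18.6 in/s

In regeneration the rod-end outflow joins the pump flow into the cap end, so the net volume the pump must supply per unit advance equals the rod cross-section area.
Rod cross-section A_rod = π/4 × (2.56 in)² = 5.147 in^2
v = Q_pump / A_rod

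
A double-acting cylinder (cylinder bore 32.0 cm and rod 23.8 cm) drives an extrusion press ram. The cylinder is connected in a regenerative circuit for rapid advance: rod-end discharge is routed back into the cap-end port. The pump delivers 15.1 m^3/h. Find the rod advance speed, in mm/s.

v ≈ 94.3 mm/s

In regeneration the rod-end outflow joins the pump flow into the cap end, so the net volume the pump must supply per unit advance equals the rod cross-section area.
Rod cross-section A_rod = π/4 × (23.8 cm)² = 444.9 cm^2
v = Q_pump / A_rod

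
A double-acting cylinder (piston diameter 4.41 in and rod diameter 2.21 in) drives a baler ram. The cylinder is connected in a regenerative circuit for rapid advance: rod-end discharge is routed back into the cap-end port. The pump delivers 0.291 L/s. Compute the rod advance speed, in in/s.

v ≈ 4.63 in/s

In regeneration the rod-end outflow joins the pump flow into the cap end, so the net volume the pump must supply per unit advance equals the rod cross-section area.
Rod cross-section A_rod = π/4 × (2.21 in)² = 3.836 in^2
v = Q_pump / A_rod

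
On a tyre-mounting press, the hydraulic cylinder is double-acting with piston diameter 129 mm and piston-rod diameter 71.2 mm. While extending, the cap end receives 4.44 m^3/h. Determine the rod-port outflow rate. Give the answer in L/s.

Q_out ≈ 0.858 L/s

Cap-side area A_cap = π/4 × (129 mm)² = 13070 mm^2
Rod-side annular area A_ann = π/4 × (129² − 71.2²) = 9088 mm^2
Piston speed v = Q_in/A_cap; rod-end outflow Q_out = v × A_ann = Q_in × A_ann/A_cap.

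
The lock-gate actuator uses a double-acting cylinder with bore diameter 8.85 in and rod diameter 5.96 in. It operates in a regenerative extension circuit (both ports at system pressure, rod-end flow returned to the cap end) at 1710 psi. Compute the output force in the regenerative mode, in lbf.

F ≈ 47700 lbf

With equal pressure on both faces, forces on the annular region cancel; the net push is pressure × rod cross-section.
Rod cross-section A_rod = π/4 × (5.96 in)² = 27.90 in^2
F = P × A_rod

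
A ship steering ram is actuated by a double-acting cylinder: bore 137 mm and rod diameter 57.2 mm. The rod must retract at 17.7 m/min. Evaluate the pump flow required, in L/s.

Q ≈ 3.59 L/s

Rod-side annular area A_ann = π/4 × (137² − 57.2²) = 12170 mm^2
Q = A × v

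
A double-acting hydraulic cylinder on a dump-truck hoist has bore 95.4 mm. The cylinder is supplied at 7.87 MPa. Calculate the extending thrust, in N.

F ≈ 56300 N

Cap-side area A_cap = π/4 × (95.4 mm)² = 7148 mm^2
F = P × A_cap = 7.87 MPa × A_cap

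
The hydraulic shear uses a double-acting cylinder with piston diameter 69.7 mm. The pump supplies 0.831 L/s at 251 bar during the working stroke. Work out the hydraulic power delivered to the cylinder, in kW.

W ≈ 20.9 kW

Hydraulic power = P × Q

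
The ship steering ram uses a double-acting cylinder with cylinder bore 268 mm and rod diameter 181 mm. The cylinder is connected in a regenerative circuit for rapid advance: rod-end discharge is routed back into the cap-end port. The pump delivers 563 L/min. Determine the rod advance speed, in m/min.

v ≈ 21.9 m/min

In regeneration the rod-end outflow joins the pump flow into the cap end, so the net volume the pump must supply per unit advance equals the rod cross-section area.
Rod cross-section A_rod = π/4 × (181 mm)² = 25730 mm^2
v = Q_pump / A_rod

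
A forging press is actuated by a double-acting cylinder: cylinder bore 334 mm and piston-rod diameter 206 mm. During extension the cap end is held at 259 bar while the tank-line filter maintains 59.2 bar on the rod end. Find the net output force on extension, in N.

F ≈ 1.95e6 N

Cap-side area A_cap = π/4 × (334 mm)² = 87620 mm^2
Rod-side annular area A_ann = π/4 × (334² − 206²) = 54290 mm^2
Net thrust = P_cap·A_cap − P_rod·A_ann = 2.269e6 N − 3.214e5 N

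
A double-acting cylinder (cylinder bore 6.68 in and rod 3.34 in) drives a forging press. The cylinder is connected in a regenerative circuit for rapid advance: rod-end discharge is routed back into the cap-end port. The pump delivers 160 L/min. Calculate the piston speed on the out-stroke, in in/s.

v ≈ 18.6 in/s

In regeneration the rod-end outflow joins the pump flow into the cap end, so the net volume the pump must supply per unit advance equals the rod cross-section area.
Rod cross-section A_rod = π/4 × (3.34 in)² = 8.762 in^2
v = Q_pump / A_rod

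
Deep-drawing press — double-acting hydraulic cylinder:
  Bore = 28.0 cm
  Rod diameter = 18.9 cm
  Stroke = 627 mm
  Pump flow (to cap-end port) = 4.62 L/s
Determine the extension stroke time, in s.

t ≈ 8.36 s

Cap-side area A_cap = π/4 × (28.0 cm)² = 615.8 cm^2
Swept volume V = A × L; t = V / Q = A·L / Q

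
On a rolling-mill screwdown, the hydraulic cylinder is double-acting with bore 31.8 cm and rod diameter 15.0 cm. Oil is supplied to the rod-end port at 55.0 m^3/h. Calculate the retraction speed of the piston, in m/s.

Rod-side annular area A_ann = π/4 × (31.8² − 15.0²) = 617.5 cm^2
Flow into the rod-end port fills the annular volume.
v = Q / A

v ≈ 0.247 m/s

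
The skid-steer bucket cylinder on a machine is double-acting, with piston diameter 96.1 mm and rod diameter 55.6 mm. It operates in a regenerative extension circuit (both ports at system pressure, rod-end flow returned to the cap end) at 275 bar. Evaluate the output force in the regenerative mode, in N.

With equal pressure on both faces, forces on the annular region cancel; the net push is pressure × rod cross-section.
Rod cross-section A_rod = π/4 × (55.6 mm)² = 2428 mm^2
F = P × A_rod

F ≈ 66800 N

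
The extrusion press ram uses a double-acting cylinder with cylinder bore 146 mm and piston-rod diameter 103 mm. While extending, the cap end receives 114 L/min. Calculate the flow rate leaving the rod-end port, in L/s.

Q_out ≈ 0.954 L/s

Cap-side area A_cap = π/4 × (146 mm)² = 16740 mm^2
Rod-side annular area A_ann = π/4 × (146² − 103²) = 8409 mm^2
Piston speed v = Q_in/A_cap; rod-end outflow Q_out = v × A_ann = Q_in × A_ann/A_cap.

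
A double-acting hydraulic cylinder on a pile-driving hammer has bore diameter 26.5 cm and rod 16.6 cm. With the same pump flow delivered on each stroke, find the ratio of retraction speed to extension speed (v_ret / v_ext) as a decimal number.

v_ret/v_ext ≈ 1.65

Cap-side area A_cap = π/4 × (26.5 cm)² = 551.5 cm^2
Rod-side annular area A_ann = π/4 × (26.5² − 16.6²) = 335.1 cm^2
For equal Q, v ∝ 1/A, so v_ret/v_ext = A_cap/A_ann.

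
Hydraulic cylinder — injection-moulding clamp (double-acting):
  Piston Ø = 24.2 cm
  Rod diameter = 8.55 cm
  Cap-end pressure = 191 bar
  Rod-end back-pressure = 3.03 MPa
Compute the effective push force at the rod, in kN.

F ≈ 757 kN

Cap-side area A_cap = π/4 × (24.2 cm)² = 460.0 cm^2
Rod-side annular area A_ann = π/4 × (24.2² − 8.55²) = 402.5 cm^2
Net thrust = P_cap·A_cap − P_rod·A_ann = 878.5 kN − 122.0 kN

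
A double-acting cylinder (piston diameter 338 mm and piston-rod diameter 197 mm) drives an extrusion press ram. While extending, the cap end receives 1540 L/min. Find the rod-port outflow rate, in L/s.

Cap-side area A_cap = π/4 × (338 mm)² = 89730 mm^2
Rod-side annular area A_ann = π/4 × (338² − 197²) = 59250 mm^2
Piston speed v = Q_in/A_cap; rod-end outflow Q_out = v × A_ann = Q_in × A_ann/A_cap.

Q_out ≈ 16.9 L/s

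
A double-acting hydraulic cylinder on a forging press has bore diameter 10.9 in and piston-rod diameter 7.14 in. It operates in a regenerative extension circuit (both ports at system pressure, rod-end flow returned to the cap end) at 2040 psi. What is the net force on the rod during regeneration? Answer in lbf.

With equal pressure on both faces, forces on the annular region cancel; the net push is pressure × rod cross-section.
Rod cross-section A_rod = π/4 × (7.14 in)² = 40.04 in^2
F = P × A_rod

F ≈ 81700 lbf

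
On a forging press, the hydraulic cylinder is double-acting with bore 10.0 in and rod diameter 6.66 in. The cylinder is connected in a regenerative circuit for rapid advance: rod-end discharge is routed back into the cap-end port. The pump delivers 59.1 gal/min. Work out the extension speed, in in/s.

v ≈ 6.53 in/s

In regeneration the rod-end outflow joins the pump flow into the cap end, so the net volume the pump must supply per unit advance equals the rod cross-section area.
Rod cross-section A_rod = π/4 × (6.66 in)² = 34.84 in^2
v = Q_pump / A_rod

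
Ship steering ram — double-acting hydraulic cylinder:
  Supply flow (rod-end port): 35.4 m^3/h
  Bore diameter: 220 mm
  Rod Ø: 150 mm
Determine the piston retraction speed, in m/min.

v ≈ 29.0 m/min

Rod-side annular area A_ann = π/4 × (220² − 150²) = 20340 mm^2
Flow into the rod-end port fills the annular volume.
v = Q / A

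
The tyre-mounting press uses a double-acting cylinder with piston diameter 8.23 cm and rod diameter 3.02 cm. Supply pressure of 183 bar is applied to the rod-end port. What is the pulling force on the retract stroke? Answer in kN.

F ≈ 84.2 kN

Rod-side annular area A_ann = π/4 × (8.23² − 3.02²) = 46.03 cm^2
On retraction the pressure acts on the annular area (bore minus rod).
F = P × A_ann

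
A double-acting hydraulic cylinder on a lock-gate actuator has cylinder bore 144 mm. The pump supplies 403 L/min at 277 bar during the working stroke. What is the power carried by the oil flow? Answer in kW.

W ≈ 186 kW

Hydraulic power = P × Q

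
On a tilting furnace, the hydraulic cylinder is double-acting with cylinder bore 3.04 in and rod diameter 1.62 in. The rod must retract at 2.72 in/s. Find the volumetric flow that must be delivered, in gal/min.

Rod-side annular area A_ann = π/4 × (3.04² − 1.62²) = 5.197 in^2
Q = A × v

Q ≈ 3.67 gal/min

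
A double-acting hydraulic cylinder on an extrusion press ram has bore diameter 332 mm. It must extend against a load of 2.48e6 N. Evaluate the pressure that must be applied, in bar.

Cap-side area A_cap = π/4 × (332 mm)² = 86570 mm^2
P = F / A = 2.48e6 N / A

P ≈ 286 bar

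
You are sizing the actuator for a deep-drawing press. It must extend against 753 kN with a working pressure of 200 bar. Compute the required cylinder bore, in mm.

Extension force acts on the full piston face: F = P × (π/4)D².
D = √(4F / (πP)) = √(4 × 753 kN / (π × 200 bar))

D ≈ 219 mm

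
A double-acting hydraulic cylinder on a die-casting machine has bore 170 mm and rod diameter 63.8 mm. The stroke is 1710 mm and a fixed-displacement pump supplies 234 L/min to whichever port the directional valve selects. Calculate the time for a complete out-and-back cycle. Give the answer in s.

Cap-side area A_cap = π/4 × (170 mm)² = 22700 mm^2
Rod-side annular area A_ann = π/4 × (170² − 63.8²) = 19500 mm^2
t_ext = A_cap·L/Q = 9.952 s
t_ret = A_ann·L/Q = 8.550 s
t_cycle = t_ext + t_ret

t ≈ 18.5 s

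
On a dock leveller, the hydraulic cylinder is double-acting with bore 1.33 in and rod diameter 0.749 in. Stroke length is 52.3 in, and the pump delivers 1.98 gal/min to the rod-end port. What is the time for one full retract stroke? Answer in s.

Rod-side annular area A_ann = π/4 × (1.33² − 0.749²) = 0.9487 in^2
Swept volume V = A × L; t = V / Q = A·L / Q

t ≈ 6.51 s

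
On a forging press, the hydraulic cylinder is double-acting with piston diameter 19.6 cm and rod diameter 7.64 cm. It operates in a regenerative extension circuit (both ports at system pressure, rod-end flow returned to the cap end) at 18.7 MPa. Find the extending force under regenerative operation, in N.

F ≈ 85700 N

With equal pressure on both faces, forces on the annular region cancel; the net push is pressure × rod cross-section.
Rod cross-section A_rod = π/4 × (7.64 cm)² = 45.84 cm^2
F = P × A_rod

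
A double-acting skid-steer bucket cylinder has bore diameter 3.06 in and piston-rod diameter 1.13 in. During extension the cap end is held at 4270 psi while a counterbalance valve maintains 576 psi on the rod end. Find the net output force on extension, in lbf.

Cap-side area A_cap = π/4 × (3.06 in)² = 7.354 in^2
Rod-side annular area A_ann = π/4 × (3.06² − 1.13²) = 6.351 in^2
Net thrust = P_cap·A_cap − P_rod·A_ann = 31400 lbf − 3658 lbf

F ≈ 27700 lbf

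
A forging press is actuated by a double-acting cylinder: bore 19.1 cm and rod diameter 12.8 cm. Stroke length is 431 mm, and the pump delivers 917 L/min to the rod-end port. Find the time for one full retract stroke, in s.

t ≈ 0.445 s

Rod-side annular area A_ann = π/4 × (19.1² − 12.8²) = 157.8 cm^2
Swept volume V = A × L; t = V / Q = A·L / Q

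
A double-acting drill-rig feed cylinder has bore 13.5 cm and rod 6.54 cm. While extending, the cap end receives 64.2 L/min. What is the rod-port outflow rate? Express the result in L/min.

Q_out ≈ 49.1 L/min

Cap-side area A_cap = π/4 × (13.5 cm)² = 143.1 cm^2
Rod-side annular area A_ann = π/4 × (13.5² − 6.54²) = 109.5 cm^2
Piston speed v = Q_in/A_cap; rod-end outflow Q_out = v × A_ann = Q_in × A_ann/A_cap.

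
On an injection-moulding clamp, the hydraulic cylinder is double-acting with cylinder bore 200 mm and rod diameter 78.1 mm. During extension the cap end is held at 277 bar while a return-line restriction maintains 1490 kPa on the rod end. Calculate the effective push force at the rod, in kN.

F ≈ 831 kN

Cap-side area A_cap = π/4 × (200 mm)² = 31420 mm^2
Rod-side annular area A_ann = π/4 × (200² − 78.1²) = 26630 mm^2
Net thrust = P_cap·A_cap − P_rod·A_ann = 870.2 kN − 39.67 kN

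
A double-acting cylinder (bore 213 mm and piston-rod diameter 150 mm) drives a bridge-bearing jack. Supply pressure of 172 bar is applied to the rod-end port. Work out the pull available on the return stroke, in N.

Rod-side annular area A_ann = π/4 × (213² − 150²) = 17960 mm^2
On retraction the pressure acts on the annular area (bore minus rod).
F = P × A_ann

F ≈ 3.09e5 N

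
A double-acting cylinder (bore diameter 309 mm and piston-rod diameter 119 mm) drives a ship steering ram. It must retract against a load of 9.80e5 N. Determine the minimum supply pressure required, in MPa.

Rod-side annular area A_ann = π/4 × (309² − 119²) = 63870 mm^2
Retraction: pressure acts on the annular area.
P = F / A = 9.80e5 N / A

P ≈ 15.3 MPa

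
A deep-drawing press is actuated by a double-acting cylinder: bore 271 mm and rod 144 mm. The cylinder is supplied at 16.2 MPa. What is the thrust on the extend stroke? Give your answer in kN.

Cap-side area A_cap = π/4 × (271 mm)² = 57680 mm^2
F = P × A_cap = 16.2 MPa × A_cap

F ≈ 934 kN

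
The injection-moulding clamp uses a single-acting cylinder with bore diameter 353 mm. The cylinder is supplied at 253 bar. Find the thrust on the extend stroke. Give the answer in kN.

F ≈ 2480 kN

Cap-side area A_cap = π/4 × (353 mm)² = 97870 mm^2
F = P × A_cap = 253 bar × A_cap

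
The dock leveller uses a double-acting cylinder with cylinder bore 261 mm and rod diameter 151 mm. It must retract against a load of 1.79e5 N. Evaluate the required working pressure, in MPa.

Rod-side annular area A_ann = π/4 × (261² − 151²) = 35590 mm^2
Retraction: pressure acts on the annular area.
P = F / A = 1.79e5 N / A

P ≈ 5.03 MPa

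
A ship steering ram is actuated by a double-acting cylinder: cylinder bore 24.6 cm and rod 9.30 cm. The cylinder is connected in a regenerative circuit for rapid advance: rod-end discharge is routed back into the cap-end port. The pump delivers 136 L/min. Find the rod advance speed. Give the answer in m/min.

In regeneration the rod-end outflow joins the pump flow into the cap end, so the net volume the pump must supply per unit advance equals the rod cross-section area.
Rod cross-section A_rod = π/4 × (9.30 cm)² = 67.93 cm^2
v = Q_pump / A_rod

v ≈ 20.0 m/min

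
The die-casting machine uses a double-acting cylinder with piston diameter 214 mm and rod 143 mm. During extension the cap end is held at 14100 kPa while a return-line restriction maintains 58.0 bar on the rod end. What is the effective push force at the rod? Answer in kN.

F ≈ 392 kN

Cap-side area A_cap = π/4 × (214 mm)² = 35970 mm^2
Rod-side annular area A_ann = π/4 × (214² − 143²) = 19910 mm^2
Net thrust = P_cap·A_cap − P_rod·A_ann = 507.2 kN − 115.5 kN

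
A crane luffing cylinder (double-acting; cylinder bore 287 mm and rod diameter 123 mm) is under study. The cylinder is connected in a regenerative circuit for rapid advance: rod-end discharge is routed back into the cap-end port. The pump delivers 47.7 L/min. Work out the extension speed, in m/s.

In regeneration the rod-end outflow joins the pump flow into the cap end, so the net volume the pump must supply per unit advance equals the rod cross-section area.
Rod cross-section A_rod = π/4 × (123 mm)² = 11880 mm^2
v = Q_pump / A_rod

v ≈ 0.0669 m/s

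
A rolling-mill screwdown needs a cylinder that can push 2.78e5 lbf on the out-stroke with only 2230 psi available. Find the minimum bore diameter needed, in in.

Extension force acts on the full piston face: F = P × (π/4)D².
D = √(4F / (πP)) = √(4 × 2.78e5 lbf / (π × 2230 psi))

D ≈ 12.6 in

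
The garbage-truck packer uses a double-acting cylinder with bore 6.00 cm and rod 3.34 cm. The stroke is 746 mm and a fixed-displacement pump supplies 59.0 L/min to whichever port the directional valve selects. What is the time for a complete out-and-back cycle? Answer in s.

Cap-side area A_cap = π/4 × (6.00 cm)² = 28.27 cm^2
Rod-side annular area A_ann = π/4 × (6.00² − 3.34²) = 19.51 cm^2
t_ext = A_cap·L/Q = 2.145 s
t_ret = A_ann·L/Q = 1.480 s
t_cycle = t_ext + t_ret

t ≈ 3.63 s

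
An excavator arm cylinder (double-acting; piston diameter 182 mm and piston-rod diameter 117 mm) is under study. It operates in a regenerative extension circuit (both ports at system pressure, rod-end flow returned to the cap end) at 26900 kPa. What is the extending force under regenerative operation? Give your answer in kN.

F ≈ 289 kN

With equal pressure on both faces, forces on the annular region cancel; the net push is pressure × rod cross-section.
Rod cross-section A_rod = π/4 × (117 mm)² = 10750 mm^2
F = P × A_rod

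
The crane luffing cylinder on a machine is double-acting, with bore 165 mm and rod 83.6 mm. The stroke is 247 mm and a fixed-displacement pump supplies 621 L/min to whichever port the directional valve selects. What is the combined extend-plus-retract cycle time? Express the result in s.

t ≈ 0.890 s

Cap-side area A_cap = π/4 × (165 mm)² = 21380 mm^2
Rod-side annular area A_ann = π/4 × (165² − 83.6²) = 15890 mm^2
t_ext = A_cap·L/Q = 0.5103 s
t_ret = A_ann·L/Q = 0.3793 s
t_cycle = t_ext + t_ret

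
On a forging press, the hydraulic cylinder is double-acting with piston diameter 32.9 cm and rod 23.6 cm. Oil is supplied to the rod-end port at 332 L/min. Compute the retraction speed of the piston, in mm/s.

Rod-side annular area A_ann = π/4 × (32.9² − 23.6²) = 412.7 cm^2
Flow into the rod-end port fills the annular volume.
v = Q / A

v ≈ 134 mm/s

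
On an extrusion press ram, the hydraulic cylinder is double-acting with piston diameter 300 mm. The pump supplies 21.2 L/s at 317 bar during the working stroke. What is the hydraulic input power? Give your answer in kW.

Hydraulic power = P × Q

W ≈ 672 kW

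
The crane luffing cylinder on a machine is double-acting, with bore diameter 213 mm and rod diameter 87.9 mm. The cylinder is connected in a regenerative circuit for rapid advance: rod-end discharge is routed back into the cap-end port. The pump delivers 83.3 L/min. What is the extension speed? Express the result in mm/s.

In regeneration the rod-end outflow joins the pump flow into the cap end, so the net volume the pump must supply per unit advance equals the rod cross-section area.
Rod cross-section A_rod = π/4 × (87.9 mm)² = 6068 mm^2
v = Q_pump / A_rod

v ≈ 229 mm/s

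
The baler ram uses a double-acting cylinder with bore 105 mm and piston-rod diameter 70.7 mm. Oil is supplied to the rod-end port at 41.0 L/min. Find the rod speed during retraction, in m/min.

Rod-side annular area A_ann = π/4 × (105² − 70.7²) = 4733 mm^2
Flow into the rod-end port fills the annular volume.
v = Q / A

v ≈ 8.66 m/min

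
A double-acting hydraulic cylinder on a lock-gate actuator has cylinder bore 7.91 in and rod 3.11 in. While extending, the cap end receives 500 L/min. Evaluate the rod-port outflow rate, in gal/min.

Cap-side area A_cap = π/4 × (7.91 in)² = 49.14 in^2
Rod-side annular area A_ann = π/4 × (7.91² − 3.11²) = 41.54 in^2
Piston speed v = Q_in/A_cap; rod-end outflow Q_out = v × A_ann = Q_in × A_ann/A_cap.

Q_out ≈ 112 gal/min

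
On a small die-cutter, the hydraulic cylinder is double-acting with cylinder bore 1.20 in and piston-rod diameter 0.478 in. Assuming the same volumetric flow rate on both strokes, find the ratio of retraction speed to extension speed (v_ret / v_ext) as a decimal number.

v_ret/v_ext ≈ 1.19

Cap-side area A_cap = π/4 × (1.20 in)² = 1.131 in^2
Rod-side annular area A_ann = π/4 × (1.20² − 0.478²) = 0.9515 in^2
For equal Q, v ∝ 1/A, so v_ret/v_ext = A_cap/A_ann.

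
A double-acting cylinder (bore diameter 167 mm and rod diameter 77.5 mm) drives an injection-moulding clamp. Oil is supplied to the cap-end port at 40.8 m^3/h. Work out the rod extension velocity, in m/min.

v ≈ 31.0 m/min

Cap-side area A_cap = π/4 × (167 mm)² = 21900 mm^2
v = Q / A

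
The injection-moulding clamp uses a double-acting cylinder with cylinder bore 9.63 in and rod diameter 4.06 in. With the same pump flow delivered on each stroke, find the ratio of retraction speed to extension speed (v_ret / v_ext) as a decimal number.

v_ret/v_ext ≈ 1.22

Cap-side area A_cap = π/4 × (9.63 in)² = 72.84 in^2
Rod-side annular area A_ann = π/4 × (9.63² − 4.06²) = 59.89 in^2
For equal Q, v ∝ 1/A, so v_ret/v_ext = A_cap/A_ann.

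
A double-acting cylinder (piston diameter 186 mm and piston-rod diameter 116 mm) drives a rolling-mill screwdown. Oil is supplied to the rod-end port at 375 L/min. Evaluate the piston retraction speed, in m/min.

v ≈ 22.6 m/min

Rod-side annular area A_ann = π/4 × (186² − 116²) = 16600 mm^2
Flow into the rod-end port fills the annular volume.
v = Q / A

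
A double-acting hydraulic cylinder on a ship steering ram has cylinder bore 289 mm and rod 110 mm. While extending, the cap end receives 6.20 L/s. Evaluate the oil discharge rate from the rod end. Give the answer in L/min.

Cap-side area A_cap = π/4 × (289 mm)² = 65600 mm^2
Rod-side annular area A_ann = π/4 × (289² − 110²) = 56090 mm^2
Piston speed v = Q_in/A_cap; rod-end outflow Q_out = v × A_ann = Q_in × A_ann/A_cap.

Q_out ≈ 318 L/min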